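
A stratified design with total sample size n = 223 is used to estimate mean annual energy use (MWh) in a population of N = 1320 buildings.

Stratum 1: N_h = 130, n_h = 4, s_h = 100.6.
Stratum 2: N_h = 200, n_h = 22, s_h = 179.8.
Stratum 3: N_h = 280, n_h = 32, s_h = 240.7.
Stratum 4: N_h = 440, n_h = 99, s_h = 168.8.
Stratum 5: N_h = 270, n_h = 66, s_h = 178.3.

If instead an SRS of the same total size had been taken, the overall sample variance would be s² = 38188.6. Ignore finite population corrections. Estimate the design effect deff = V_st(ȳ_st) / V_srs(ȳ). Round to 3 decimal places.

deff ≈ 1.120

V̂(ȳ_st) = Σ W_h² s_h²/n_h, with W_h = N_h/N and N = 1320:
  stratum 1: (130/1320)²·100.6²/4 = 24.54
  stratum 2: (200/1320)²·179.8²/22 = 33.7341
  stratum 3: (280/1320)²·240.7²/32 = 81.4649
  stratum 4: (440/1320)²·168.8²/99 = 31.9792
  stratum 5: (270/1320)²·178.3²/66 = 20.1529
V_st = 191.871
V_srs = s²/n = 38188.6/223 = 171.249
deff = V_st / V_srs = 191.871/171.249 = 1.1204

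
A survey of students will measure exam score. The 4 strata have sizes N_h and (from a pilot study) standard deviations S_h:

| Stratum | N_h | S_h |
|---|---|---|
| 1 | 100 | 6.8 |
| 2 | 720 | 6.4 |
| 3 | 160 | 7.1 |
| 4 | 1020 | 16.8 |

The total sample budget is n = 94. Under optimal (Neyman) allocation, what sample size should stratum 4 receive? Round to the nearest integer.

68

Neyman allocation: n_h = n · N_h S_h / Σ N_i S_i, with n = 94.
  stratum 1: N_h·S_h = 100·6.8 = 680.00
  stratum 2: N_h·S_h = 720·6.4 = 4608.00
  stratum 3: N_h·S_h = 160·7.1 = 1136.00
  stratum 4: N_h·S_h = 1020·16.8 = 17136.00
Σ N_h S_h = 23560.00
n for stratum 4 = 94·17136.00/23560.00 = 68.369 → 68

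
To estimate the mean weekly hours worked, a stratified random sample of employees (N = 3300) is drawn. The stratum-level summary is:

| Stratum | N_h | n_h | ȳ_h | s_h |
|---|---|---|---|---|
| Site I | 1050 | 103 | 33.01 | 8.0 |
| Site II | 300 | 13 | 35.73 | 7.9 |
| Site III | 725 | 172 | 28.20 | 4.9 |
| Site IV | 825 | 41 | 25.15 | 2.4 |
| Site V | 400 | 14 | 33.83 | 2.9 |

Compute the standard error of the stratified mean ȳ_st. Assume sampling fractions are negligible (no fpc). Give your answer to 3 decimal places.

V̂(ȳ_st) = Σ W_h² s_h²/n_h, with W_h = N_h/N and N = 3300:
  stratum Site I: (1050/3300)²·8.0²/103 = 0.0629062
  stratum Site II: (300/3300)²·7.9²/13 = 0.0396758
  stratum Site III: (725/3300)²·4.9²/172 = 0.0067377
  stratum Site IV: (825/3300)²·2.4²/41 = 0.00878049
  stratum Site V: (400/3300)²·2.9²/14 = 0.00882592
V̂(ȳ_st) = 0.126926
SE(ȳ_st) = √0.126926 = 0.356267

SE(ȳ_st) ≈ 0.356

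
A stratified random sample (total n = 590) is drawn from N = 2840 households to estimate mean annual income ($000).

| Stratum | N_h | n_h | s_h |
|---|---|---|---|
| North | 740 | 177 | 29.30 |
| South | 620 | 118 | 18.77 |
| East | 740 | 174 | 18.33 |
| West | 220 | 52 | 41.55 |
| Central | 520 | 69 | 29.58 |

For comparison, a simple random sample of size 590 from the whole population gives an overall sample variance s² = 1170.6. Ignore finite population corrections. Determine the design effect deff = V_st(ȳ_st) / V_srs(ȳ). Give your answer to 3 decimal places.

deff ≈ 0.618

V̂(ȳ_st) = Σ W_h² s_h²/n_h, with W_h = N_h/N and N = 2840:
  stratum North: (740/2840)²·29.30²/177 = 0.329298
  stratum South: (620/2840)²·18.77²/118 = 0.142296
  stratum East: (740/2840)²·18.33²/174 = 0.1311
  stratum West: (220/2840)²·41.55²/52 = 0.199227
  stratum Central: (520/2840)²·29.58²/69 = 0.425126
V_st = 1.22705
V_srs = s²/n = 1170.6/590 = 1.98407
deff = V_st / V_srs = 1.22705/1.98407 = 0.6184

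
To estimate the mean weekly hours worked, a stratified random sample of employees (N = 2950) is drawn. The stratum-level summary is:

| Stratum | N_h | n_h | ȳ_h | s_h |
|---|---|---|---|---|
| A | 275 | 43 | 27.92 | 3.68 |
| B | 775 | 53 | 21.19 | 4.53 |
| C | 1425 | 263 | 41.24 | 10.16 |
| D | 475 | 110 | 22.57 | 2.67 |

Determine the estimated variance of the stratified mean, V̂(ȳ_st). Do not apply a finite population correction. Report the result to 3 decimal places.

V̂(ȳ_st) = Σ W_h² s_h²/n_h, with W_h = N_h/N and N = 2950:
  stratum A: (275/2950)²·3.68²/43 = 0.00273683
  stratum B: (775/2950)²·4.53²/53 = 0.0267227
  stratum C: (1425/2950)²·10.16²/263 = 0.0915835
  stratum D: (475/2950)²·2.67²/110 = 0.00168025
V̂(ȳ_st) = 0.122723

V̂(ȳ_st) ≈ 0.123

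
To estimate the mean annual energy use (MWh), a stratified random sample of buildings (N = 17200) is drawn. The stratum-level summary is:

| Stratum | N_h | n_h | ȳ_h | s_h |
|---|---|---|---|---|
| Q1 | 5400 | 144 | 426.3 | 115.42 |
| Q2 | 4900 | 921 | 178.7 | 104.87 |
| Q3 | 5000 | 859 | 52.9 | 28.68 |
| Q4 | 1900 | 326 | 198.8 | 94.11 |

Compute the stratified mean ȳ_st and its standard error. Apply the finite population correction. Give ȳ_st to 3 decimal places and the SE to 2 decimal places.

ȳ_st = Σ W_h ȳ_h = (5400·426.3 + 4900·178.7 + 5000·52.9 + 1900·198.8)/17200 = 222.08547
V̂(ȳ_st) = Σ W_h² (1 − n_h/N_h) s_h²/n_h, with W_h = N_h/N and N = 17200:
  stratum Q1: (5400/17200)²·(1 − 144/5400)·115.42²/144 = 8.87548
  stratum Q2: (4900/17200)²·(1 − 921/4900)·104.87²/921 = 0.786966
  stratum Q3: (5000/17200)²·(1 − 859/5000)·28.68²/859 = 0.0670168
  stratum Q4: (1900/17200)²·(1 − 326/1900)·94.11²/326 = 0.274635
V̂(ȳ_st) = 10.0041
SE(ȳ_st) = √10.0041 = 3.16293

ȳ_st ≈ 222.085, SE ≈ 3.16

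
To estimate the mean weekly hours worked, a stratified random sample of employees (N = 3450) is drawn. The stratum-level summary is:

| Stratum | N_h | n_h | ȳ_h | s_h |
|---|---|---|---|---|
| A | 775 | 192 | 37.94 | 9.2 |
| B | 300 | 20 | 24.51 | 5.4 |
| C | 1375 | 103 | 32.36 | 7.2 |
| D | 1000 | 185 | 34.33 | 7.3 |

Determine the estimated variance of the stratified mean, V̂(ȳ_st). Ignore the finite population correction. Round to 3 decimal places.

V̂(ȳ_st) = Σ W_h² s_h²/n_h, with W_h = N_h/N and N = 3450:
  stratum A: (775/3450)²·9.2²/192 = 0.0222454
  stratum B: (300/3450)²·5.4²/20 = 0.0110246
  stratum C: (1375/3450)²·7.2²/103 = 0.0799457
  stratum D: (1000/3450)²·7.3²/185 = 0.0242011
V̂(ȳ_st) = 0.137417

V̂(ȳ_st) ≈ 0.137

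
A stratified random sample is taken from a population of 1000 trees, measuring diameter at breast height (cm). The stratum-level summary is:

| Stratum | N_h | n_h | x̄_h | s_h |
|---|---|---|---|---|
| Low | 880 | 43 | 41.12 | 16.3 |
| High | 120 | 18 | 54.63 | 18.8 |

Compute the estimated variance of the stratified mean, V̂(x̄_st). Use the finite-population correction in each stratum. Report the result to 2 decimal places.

V̂(x̄_st) ≈ 4.79

V̂(x̄_st) = Σ W_h² (1 − n_h/N_h) s_h²/n_h, with W_h = N_h/N and N = 1000:
  stratum Low: (880/1000)²·(1 − 43/880)·16.3²/43 = 4.55108
  stratum High: (120/1000)²·(1 − 18/120)·18.8²/18 = 0.240339
V̂(x̄_st) = 4.79142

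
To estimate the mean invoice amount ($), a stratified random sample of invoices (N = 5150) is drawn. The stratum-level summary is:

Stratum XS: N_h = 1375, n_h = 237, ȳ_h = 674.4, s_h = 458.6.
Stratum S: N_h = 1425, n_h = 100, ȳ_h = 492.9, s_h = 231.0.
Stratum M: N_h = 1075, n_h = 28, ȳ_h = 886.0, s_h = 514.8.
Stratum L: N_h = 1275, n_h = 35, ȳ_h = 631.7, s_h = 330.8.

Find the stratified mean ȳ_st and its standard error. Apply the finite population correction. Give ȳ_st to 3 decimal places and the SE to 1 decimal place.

ȳ_st = Σ W_h ȳ_h = (1375·674.4 + 1425·492.9 + 1075·886.0 + 1275·631.7)/5150 = 657.77670
V̂(ȳ_st) = Σ W_h² (1 − n_h/N_h) s_h²/n_h, with W_h = N_h/N and N = 5150:
  stratum XS: (1375/5150)²·(1 − 237/1375)·458.6²/237 = 52.354
  stratum S: (1425/5150)²·(1 − 100/1425)·231.0²/100 = 37.9875
  stratum M: (1075/5150)²·(1 − 28/1075)·514.8²/28 = 401.661
  stratum L: (1275/5150)²·(1 − 35/1275)·330.8²/35 = 186.372
V̂(ȳ_st) = 678.374
SE(ȳ_st) = √678.374 = 26.0456

ȳ_st ≈ 657.777, SE ≈ 26.0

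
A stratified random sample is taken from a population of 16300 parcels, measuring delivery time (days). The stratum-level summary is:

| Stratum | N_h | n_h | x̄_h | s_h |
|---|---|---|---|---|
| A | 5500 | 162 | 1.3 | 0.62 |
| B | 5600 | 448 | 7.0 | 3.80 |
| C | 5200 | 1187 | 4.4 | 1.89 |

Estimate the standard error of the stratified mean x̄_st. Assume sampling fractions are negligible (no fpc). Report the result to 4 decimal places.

SE(x̄_st) ≈ 0.0662

V̂(x̄_st) = Σ W_h² s_h²/n_h, with W_h = N_h/N and N = 16300:
  stratum A: (5500/16300)²·0.62²/162 = 0.000270158
  stratum B: (5600/16300)²·3.80²/448 = 0.00380443
  stratum C: (5200/16300)²·1.89²/1187 = 0.00030627
V̂(x̄_st) = 0.00438086
SE(x̄_st) = √0.00438086 = 0.0661881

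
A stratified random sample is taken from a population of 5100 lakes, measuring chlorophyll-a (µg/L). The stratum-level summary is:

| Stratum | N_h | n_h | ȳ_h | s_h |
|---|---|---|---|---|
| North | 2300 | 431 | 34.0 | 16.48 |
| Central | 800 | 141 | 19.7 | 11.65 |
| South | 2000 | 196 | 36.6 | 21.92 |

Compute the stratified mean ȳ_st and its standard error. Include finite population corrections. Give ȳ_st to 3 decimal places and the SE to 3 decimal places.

ȳ_st ≈ 32.776, SE ≈ 0.681

ȳ_st = Σ W_h ȳ_h = (2300·34.0 + 800·19.7 + 2000·36.6)/5100 = 32.77647
V̂(ȳ_st) = Σ W_h² (1 − n_h/N_h) s_h²/n_h, with W_h = N_h/N and N = 5100:
  stratum North: (2300/5100)²·(1 − 431/2300)·16.48²/431 = 0.104144
  stratum Central: (800/5100)²·(1 − 141/800)·11.65²/141 = 0.0195105
  stratum South: (2000/5100)²·(1 − 196/2000)·21.92²/196 = 0.340057
V̂(ȳ_st) = 0.463711
SE(ȳ_st) = √0.463711 = 0.680963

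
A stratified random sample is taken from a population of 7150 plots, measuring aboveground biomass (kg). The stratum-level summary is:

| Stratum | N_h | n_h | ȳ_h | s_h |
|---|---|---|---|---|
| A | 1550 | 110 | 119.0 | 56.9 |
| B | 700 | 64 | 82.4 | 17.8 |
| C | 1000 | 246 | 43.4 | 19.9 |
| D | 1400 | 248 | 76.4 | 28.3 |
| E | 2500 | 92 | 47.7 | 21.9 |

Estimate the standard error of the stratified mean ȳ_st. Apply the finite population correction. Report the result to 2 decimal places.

V̂(ȳ_st) = Σ W_h² (1 − n_h/N_h) s_h²/n_h, with W_h = N_h/N and N = 7150:
  stratum A: (1550/7150)²·(1 − 110/1550)·56.9²/110 = 1.28503
  stratum B: (700/7150)²·(1 − 64/700)·17.8²/64 = 0.0431125
  stratum C: (1000/7150)²·(1 − 246/1000)·19.9²/246 = 0.0237427
  stratum D: (1400/7150)²·(1 − 248/1400)·28.3²/248 = 0.10188
  stratum E: (2500/7150)²·(1 − 92/2500)·21.9²/92 = 0.613882
V̂(ȳ_st) = 2.06765
SE(ȳ_st) = √2.06765 = 1.43793

SE(ȳ_st) ≈ 1.44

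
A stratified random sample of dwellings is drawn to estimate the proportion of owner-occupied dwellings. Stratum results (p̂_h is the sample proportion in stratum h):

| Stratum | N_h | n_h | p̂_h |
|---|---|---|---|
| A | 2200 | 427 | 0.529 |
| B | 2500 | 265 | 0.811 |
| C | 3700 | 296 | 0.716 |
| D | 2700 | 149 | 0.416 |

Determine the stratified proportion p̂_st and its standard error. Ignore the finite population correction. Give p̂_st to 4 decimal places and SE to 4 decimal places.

p̂_st ≈ 0.6274, SE ≈ 0.0150

N = 11100; stratum weights W_h = N_h/N.
p̂_st = Σ W_h p̂_h = (2200·0.529 + 2500·0.811 + 3700·0.716 + 2700·0.416)/11100 = 0.62736
V̂(p̂_st) = Σ W_h² p̂_h(1−p̂_h)/(n_h−1):
  stratum A: (2200/11100)²·0.529·0.471/426 = 2.29756e-05
  stratum B: (2500/11100)²·0.811·0.189/264 = 2.94519e-05
  stratum C: (3700/11100)²·0.716·0.284/295 = 7.65891e-05
  stratum D: (2700/11100)²·0.416·0.584/148 = 9.71239e-05
V̂(p̂_st) = 0.00022614; SE = √V̂ = 0.015038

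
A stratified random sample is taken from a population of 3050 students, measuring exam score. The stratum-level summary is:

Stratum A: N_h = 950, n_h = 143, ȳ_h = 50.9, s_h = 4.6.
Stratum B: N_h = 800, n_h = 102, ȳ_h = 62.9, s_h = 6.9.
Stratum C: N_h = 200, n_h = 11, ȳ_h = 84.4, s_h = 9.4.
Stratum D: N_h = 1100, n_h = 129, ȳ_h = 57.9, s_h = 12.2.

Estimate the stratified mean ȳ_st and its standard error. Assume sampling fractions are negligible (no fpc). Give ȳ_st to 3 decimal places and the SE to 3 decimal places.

ȳ_st = Σ W_h ȳ_h = (950·50.9 + 800·62.9 + 200·84.4 + 1100·57.9)/3050 = 58.76885
V̂(ȳ_st) = Σ W_h² s_h²/n_h, with W_h = N_h/N and N = 3050:
  stratum A: (950/3050)²·4.6²/143 = 0.0143558
  stratum B: (800/3050)²·6.9²/102 = 0.0321128
  stratum C: (200/3050)²·9.4²/11 = 0.0345401
  stratum D: (1100/3050)²·12.2²/129 = 0.150078
V̂(ȳ_st) = 0.231086
SE(ȳ_st) = √0.231086 = 0.480714

ȳ_st ≈ 58.769, SE ≈ 0.481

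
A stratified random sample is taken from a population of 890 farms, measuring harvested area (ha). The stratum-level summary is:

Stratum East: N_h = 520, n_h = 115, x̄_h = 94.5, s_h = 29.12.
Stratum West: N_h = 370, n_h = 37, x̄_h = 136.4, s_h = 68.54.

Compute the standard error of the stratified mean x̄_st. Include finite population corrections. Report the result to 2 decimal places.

V̂(x̄_st) = Σ W_h² (1 − n_h/N_h) s_h²/n_h, with W_h = N_h/N and N = 890:
  stratum East: (520/890)²·(1 − 115/520)·29.12²/115 = 1.96048
  stratum West: (370/890)²·(1 − 37/370)·68.54²/37 = 19.7493
V̂(x̄_st) = 21.7098
SE(x̄_st) = √21.7098 = 4.65938

SE(x̄_st) ≈ 4.66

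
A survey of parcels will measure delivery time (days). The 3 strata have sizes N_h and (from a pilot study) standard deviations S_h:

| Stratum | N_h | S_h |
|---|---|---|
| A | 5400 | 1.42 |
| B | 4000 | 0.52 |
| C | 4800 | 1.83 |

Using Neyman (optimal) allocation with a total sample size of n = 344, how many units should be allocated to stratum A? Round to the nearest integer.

Neyman allocation: n_h = n · N_h S_h / Σ N_i S_i, with n = 344.
  stratum A: N_h·S_h = 5400·1.42 = 7668.00
  stratum B: N_h·S_h = 4000·0.52 = 2080.00
  stratum C: N_h·S_h = 4800·1.83 = 8784.00
Σ N_h S_h = 18532.00
n for stratum A = 344·7668.00/18532.00 = 142.337 → 142

142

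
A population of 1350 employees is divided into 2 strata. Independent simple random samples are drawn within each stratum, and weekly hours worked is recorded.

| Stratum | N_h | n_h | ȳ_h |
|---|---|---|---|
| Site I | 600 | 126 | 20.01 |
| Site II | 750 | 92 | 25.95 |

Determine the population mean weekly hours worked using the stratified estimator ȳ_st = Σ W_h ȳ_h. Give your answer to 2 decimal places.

ȳ_st ≈ 23.31

N = Σ N_h = 1350. Stratum weights W_h = N_h/N.
ȳ_st = (600·20.01 + 750·25.95) / 1350 = 23.3100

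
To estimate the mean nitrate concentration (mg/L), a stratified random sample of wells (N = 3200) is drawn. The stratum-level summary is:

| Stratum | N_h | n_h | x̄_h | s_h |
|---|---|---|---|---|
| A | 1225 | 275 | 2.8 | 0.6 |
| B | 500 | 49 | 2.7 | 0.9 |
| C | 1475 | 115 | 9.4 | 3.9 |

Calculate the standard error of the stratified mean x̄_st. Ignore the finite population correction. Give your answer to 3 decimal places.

SE(x̄_st) ≈ 0.169

V̂(x̄_st) = Σ W_h² s_h²/n_h, with W_h = N_h/N and N = 3200:
  stratum A: (1225/3200)²·0.6²/275 = 0.000191841
  stratum B: (500/3200)²·0.9²/49 = 0.000403579
  stratum C: (1475/3200)²·3.9²/115 = 0.0281006
V̂(x̄_st) = 0.028696
SE(x̄_st) = √0.028696 = 0.169399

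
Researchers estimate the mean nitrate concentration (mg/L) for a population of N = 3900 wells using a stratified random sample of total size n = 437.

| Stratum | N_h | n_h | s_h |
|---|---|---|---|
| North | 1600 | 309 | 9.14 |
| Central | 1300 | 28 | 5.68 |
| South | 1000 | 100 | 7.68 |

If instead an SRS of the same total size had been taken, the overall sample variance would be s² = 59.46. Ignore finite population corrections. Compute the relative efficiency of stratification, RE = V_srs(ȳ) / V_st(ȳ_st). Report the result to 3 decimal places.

RE ≈ 0.641

V̂(ȳ_st) = Σ W_h² s_h²/n_h, with W_h = N_h/N and N = 3900:
  stratum North: (1600/3900)²·9.14²/309 = 0.0455035
  stratum Central: (1300/3900)²·5.68²/28 = 0.128025
  stratum South: (1000/3900)²·7.68²/100 = 0.0387787
V_st = 0.212308
V_srs = s²/n = 59.46/437 = 0.136064
Relative efficiency = V_srs / V_st = 0.136064/0.212308 = 0.6409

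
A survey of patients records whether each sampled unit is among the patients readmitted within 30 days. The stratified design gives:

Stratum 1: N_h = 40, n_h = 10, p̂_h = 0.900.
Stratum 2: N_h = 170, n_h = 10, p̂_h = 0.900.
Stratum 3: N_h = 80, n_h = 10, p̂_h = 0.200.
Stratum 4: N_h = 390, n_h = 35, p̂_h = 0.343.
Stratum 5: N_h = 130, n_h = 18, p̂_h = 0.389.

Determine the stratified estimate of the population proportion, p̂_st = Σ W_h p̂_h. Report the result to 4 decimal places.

N = 810; stratum weights W_h = N_h/N.
p̂_st = Σ W_h p̂_h = (40·0.900 + 170·0.900 + 80·0.200 + 390·0.343 + 130·0.389)/810 = 0.48067

p̂_st ≈ 0.4807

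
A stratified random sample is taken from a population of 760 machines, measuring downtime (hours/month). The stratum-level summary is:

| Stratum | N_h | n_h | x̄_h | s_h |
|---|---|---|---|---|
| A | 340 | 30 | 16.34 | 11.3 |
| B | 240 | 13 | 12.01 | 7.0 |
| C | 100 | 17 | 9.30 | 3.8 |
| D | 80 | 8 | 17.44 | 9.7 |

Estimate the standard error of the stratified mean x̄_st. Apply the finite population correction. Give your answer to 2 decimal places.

V̂(x̄_st) = Σ W_h² (1 − n_h/N_h) s_h²/n_h, with W_h = N_h/N and N = 760:
  stratum A: (340/760)²·(1 − 30/340)·11.3²/30 = 0.776692
  stratum B: (240/760)²·(1 − 13/240)·7.0²/13 = 0.355519
  stratum C: (100/760)²·(1 − 17/100)·3.8²/17 = 0.0122059
  stratum D: (80/760)²·(1 − 8/80)·9.7²/8 = 0.117287
V̂(x̄_st) = 1.2617
SE(x̄_st) = √1.2617 = 1.12326

SE(x̄_st) ≈ 1.12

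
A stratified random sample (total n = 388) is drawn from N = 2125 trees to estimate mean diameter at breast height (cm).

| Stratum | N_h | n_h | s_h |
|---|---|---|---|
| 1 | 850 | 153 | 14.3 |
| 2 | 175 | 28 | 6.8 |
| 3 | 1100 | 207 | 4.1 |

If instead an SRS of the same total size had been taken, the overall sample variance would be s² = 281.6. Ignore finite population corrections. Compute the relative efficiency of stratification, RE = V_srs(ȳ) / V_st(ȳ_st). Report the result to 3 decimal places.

RE ≈ 2.941

V̂(ȳ_st) = Σ W_h² s_h²/n_h, with W_h = N_h/N and N = 2125:
  stratum 1: (850/2125)²·14.3²/153 = 0.213846
  stratum 2: (175/2125)²·6.8²/28 = 0.0112
  stratum 3: (1100/2125)²·4.1²/207 = 0.0217603
V_st = 0.246806
V_srs = s²/n = 281.6/388 = 0.725773
Relative efficiency = V_srs / V_st = 0.725773/0.246806 = 2.9407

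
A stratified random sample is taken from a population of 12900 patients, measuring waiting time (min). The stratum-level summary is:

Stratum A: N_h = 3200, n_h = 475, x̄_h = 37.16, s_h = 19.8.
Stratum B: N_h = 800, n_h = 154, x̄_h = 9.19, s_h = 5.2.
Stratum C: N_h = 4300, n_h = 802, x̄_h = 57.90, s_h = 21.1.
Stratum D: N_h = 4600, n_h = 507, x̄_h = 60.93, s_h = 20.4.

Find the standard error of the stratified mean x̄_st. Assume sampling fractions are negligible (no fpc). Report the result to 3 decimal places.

SE(x̄_st) ≈ 0.466

V̂(x̄_st) = Σ W_h² s_h²/n_h, with W_h = N_h/N and N = 12900:
  stratum A: (3200/12900)²·19.8²/475 = 0.0507876
  stratum B: (800/12900)²·5.2²/154 = 0.000675284
  stratum C: (4300/12900)²·21.1²/802 = 0.0616805
  stratum D: (4600/12900)²·20.4²/507 = 0.104373
V̂(x̄_st) = 0.217516
SE(x̄_st) = √0.217516 = 0.466387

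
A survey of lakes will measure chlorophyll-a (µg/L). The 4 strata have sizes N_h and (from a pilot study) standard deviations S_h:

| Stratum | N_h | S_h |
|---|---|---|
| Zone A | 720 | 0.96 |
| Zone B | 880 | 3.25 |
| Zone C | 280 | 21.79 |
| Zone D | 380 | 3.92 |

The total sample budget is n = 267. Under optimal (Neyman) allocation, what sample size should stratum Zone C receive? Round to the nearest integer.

146

Neyman allocation: n_h = n · N_h S_h / Σ N_i S_i, with n = 267.
  stratum Zone A: N_h·S_h = 720·0.96 = 691.20
  stratum Zone B: N_h·S_h = 880·3.25 = 2860.00
  stratum Zone C: N_h·S_h = 280·21.79 = 6101.20
  stratum Zone D: N_h·S_h = 380·3.92 = 1489.60
Σ N_h S_h = 11142.00
n for stratum Zone C = 267·6101.20/11142.00 = 146.205 → 146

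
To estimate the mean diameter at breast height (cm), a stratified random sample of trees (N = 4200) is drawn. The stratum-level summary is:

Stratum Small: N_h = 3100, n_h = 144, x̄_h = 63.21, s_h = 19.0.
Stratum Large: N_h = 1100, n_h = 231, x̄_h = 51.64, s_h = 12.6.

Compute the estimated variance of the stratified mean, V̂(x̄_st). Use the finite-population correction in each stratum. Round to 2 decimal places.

V̂(x̄_st) ≈ 1.34

V̂(x̄_st) = Σ W_h² (1 − n_h/N_h) s_h²/n_h, with W_h = N_h/N and N = 4200:
  stratum Small: (3100/4200)²·(1 − 144/3100)·19.0²/144 = 1.3023
  stratum Large: (1100/4200)²·(1 − 231/1100)·12.6²/231 = 0.0372429
V̂(x̄_st) = 1.33955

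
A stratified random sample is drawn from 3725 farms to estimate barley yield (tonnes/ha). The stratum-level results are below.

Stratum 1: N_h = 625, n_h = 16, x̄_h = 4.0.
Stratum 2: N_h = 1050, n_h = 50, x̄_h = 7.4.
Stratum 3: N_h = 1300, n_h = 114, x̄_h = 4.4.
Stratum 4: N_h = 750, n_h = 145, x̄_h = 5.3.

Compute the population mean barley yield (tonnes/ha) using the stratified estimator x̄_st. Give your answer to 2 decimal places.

N = Σ N_h = 3725. Stratum weights W_h = N_h/N.
x̄_st = (625·4.0 + 1050·7.4 + 1300·4.4 + 750·5.3) / 3725 = 5.3597

x̄_st ≈ 5.36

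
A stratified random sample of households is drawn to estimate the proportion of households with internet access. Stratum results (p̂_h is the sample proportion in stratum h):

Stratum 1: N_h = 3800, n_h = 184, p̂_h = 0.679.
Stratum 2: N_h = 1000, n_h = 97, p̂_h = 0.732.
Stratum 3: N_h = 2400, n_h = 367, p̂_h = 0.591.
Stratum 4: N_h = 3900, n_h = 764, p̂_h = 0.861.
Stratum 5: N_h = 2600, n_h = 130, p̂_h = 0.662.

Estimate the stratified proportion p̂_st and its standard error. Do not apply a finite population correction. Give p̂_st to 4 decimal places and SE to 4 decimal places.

p̂_st ≈ 0.7160, SE ≈ 0.0141

N = 13700; stratum weights W_h = N_h/N.
p̂_st = Σ W_h p̂_h = (3800·0.679 + 1000·0.732 + 2400·0.591 + 3900·0.861 + 2600·0.662)/13700 = 0.71604
V̂(p̂_st) = Σ W_h² p̂_h(1−p̂_h)/(n_h−1):
  stratum 1: (3800/13700)²·0.679·0.321/183 = 9.16326e-05
  stratum 2: (1000/13700)²·0.732·0.268/96 = 1.08876e-05
  stratum 3: (2400/13700)²·0.591·0.409/366 = 2.0268e-05
  stratum 4: (3900/13700)²·0.861·0.139/763 = 1.27111e-05
  stratum 5: (2600/13700)²·0.662·0.338/129 = 6.24727e-05
V̂(p̂_st) = 0.000197972; SE = √V̂ = 0.0140703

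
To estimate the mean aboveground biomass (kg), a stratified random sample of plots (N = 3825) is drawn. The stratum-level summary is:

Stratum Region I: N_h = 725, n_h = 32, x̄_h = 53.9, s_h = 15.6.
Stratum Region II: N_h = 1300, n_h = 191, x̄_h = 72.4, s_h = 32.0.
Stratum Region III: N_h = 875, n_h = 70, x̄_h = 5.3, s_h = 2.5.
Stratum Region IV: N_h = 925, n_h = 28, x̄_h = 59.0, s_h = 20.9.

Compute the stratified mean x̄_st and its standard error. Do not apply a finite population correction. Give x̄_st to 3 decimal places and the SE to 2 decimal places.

x̄_st = Σ W_h x̄_h = (725·53.9 + 1300·72.4 + 875·5.3 + 925·59.0)/3825 = 50.30327
V̂(x̄_st) = Σ W_h² s_h²/n_h, with W_h = N_h/N and N = 3825:
  stratum Region I: (725/3825)²·15.6²/32 = 0.27322
  stratum Region II: (1300/3825)²·32.0²/191 = 0.619285
  stratum Region III: (875/3825)²·2.5²/70 = 0.00467235
  stratum Region IV: (925/3825)²·20.9²/28 = 0.912337
V̂(x̄_st) = 1.80951
SE(x̄_st) = √1.80951 = 1.34518

x̄_st ≈ 50.303, SE ≈ 1.35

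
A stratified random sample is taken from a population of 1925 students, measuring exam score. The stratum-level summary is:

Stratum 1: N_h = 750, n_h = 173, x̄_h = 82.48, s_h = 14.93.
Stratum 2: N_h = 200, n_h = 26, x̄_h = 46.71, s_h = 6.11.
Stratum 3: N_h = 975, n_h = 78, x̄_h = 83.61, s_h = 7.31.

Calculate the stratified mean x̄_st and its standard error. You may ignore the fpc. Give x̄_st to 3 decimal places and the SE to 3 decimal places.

x̄_st ≈ 79.336, SE ≈ 0.622

x̄_st = Σ W_h x̄_h = (750·82.48 + 200·46.71 + 975·83.61)/1925 = 79.33597
V̂(x̄_st) = Σ W_h² s_h²/n_h, with W_h = N_h/N and N = 1925:
  stratum 1: (750/1925)²·14.93²/173 = 0.195585
  stratum 2: (200/1925)²·6.11²/26 = 0.0154991
  stratum 3: (975/1925)²·7.31²/78 = 0.175747
V̂(x̄_st) = 0.386831
SE(x̄_st) = √0.386831 = 0.621957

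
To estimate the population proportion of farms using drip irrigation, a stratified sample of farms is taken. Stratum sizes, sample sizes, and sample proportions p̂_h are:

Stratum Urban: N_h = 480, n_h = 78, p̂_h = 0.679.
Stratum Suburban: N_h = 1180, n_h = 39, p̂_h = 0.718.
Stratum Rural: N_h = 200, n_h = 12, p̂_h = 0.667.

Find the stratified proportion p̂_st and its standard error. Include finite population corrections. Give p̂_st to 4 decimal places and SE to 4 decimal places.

N = 1860; stratum weights W_h = N_h/N.
p̂_st = Σ W_h p̂_h = (480·0.679 + 1180·0.718 + 200·0.667)/1860 = 0.70245
V̂(p̂_st) = Σ W_h² (1 − n_h/N_h) p̂_h(1−p̂_h)/(n_h−1):
  stratum Urban: (480/1860)²·(1 − 78/480)·0.679·0.321/77 = 0.000157879
  stratum Suburban: (1180/1860)²·(1 − 39/1180)·0.718·0.282/38 = 0.00207363
  stratum Rural: (200/1860)²·(1 − 12/200)·0.667·0.333/11 = 0.000219452
V̂(p̂_st) = 0.00245096; SE = √V̂ = 0.0495072

p̂_st ≈ 0.7025, SE ≈ 0.0495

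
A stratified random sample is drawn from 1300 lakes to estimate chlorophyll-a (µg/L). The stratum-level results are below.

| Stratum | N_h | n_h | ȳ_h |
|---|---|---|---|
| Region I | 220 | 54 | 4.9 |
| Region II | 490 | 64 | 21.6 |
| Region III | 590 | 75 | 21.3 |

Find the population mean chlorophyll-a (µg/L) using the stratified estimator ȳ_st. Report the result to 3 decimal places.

N = Σ N_h = 1300. Stratum weights W_h = N_h/N.
ȳ_st = (220·4.9 + 490·21.6 + 590·21.3) / 1300 = 18.63769

ȳ_st ≈ 18.638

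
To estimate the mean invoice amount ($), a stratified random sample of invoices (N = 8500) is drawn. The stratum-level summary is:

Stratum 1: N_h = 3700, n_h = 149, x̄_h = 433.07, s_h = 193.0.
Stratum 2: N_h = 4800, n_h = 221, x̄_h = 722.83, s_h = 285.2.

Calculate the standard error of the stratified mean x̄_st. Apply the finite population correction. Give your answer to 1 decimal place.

SE(x̄_st) ≈ 12.5

V̂(x̄_st) = Σ W_h² (1 − n_h/N_h) s_h²/n_h, with W_h = N_h/N and N = 8500:
  stratum 1: (3700/8500)²·(1 − 149/3700)·193.0²/149 = 45.4614
  stratum 2: (4800/8500)²·(1 − 221/4800)·285.2²/221 = 111.965
V̂(x̄_st) = 157.426
SE(x̄_st) = √157.426 = 12.547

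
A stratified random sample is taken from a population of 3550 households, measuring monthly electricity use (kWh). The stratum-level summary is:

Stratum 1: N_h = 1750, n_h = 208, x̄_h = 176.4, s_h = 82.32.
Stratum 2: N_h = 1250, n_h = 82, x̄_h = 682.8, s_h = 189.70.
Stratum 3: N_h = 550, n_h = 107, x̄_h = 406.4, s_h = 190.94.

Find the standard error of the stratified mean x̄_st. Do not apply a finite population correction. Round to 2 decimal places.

V̂(x̄_st) = Σ W_h² s_h²/n_h, with W_h = N_h/N and N = 3550:
  stratum 1: (1750/3550)²·82.32²/208 = 7.91711
  stratum 2: (1250/3550)²·189.70²/82 = 54.4107
  stratum 3: (550/3550)²·190.94²/107 = 8.1786
V̂(x̄_st) = 70.5064
SE(x̄_st) = √70.5064 = 8.39681

SE(x̄_st) ≈ 8.40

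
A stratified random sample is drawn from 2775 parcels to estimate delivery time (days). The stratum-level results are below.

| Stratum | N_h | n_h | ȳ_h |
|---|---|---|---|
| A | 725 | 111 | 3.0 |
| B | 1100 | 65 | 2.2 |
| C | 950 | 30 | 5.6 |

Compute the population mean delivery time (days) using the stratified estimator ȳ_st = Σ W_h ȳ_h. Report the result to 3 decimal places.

ȳ_st ≈ 3.573

N = Σ N_h = 2775. Stratum weights W_h = N_h/N.
ȳ_st = (725·3.0 + 1100·2.2 + 950·5.6) / 2775 = 3.57297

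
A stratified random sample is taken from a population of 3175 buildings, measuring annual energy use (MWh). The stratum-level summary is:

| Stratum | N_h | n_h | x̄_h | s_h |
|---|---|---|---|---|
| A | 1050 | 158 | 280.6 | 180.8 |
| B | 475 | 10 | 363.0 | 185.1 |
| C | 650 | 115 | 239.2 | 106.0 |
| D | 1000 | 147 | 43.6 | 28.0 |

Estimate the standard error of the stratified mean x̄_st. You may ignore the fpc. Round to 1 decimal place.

V̂(x̄_st) = Σ W_h² s_h²/n_h, with W_h = N_h/N and N = 3175:
  stratum A: (1050/3175)²·180.8²/158 = 22.6272
  stratum B: (475/3175)²·185.1²/10 = 76.6854
  stratum C: (650/3175)²·106.0²/115 = 4.09499
  stratum D: (1000/3175)²·28.0²/147 = 0.529068
V̂(x̄_st) = 103.937
SE(x̄_st) = √103.937 = 10.1949

SE(x̄_st) ≈ 10.2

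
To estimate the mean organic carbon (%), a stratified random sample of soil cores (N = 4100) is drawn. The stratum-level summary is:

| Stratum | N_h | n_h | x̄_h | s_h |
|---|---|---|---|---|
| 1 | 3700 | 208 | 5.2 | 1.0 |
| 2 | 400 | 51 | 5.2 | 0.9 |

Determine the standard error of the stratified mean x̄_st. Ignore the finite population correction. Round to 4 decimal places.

SE(x̄_st) ≈ 0.0638

V̂(x̄_st) = Σ W_h² s_h²/n_h, with W_h = N_h/N and N = 4100:
  stratum 1: (3700/4100)²·1.0²/208 = 0.00391537
  stratum 2: (400/4100)²·0.9²/51 = 0.000151171
V̂(x̄_st) = 0.00406654
SE(x̄_st) = √0.00406654 = 0.0637694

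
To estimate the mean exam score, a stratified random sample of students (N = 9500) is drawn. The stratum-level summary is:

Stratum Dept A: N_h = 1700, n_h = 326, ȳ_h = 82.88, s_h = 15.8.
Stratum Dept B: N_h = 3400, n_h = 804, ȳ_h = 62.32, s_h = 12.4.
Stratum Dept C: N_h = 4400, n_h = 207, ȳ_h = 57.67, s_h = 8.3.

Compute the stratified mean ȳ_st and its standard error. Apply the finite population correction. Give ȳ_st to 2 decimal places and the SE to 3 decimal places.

ȳ_st ≈ 63.85, SE ≈ 0.326

ȳ_st = Σ W_h ȳ_h = (1700·82.88 + 3400·62.32 + 4400·57.67)/9500 = 63.84547
V̂(ȳ_st) = Σ W_h² (1 − n_h/N_h) s_h²/n_h, with W_h = N_h/N and N = 9500:
  stratum Dept A: (1700/9500)²·(1 − 326/1700)·15.8²/326 = 0.0198191
  stratum Dept B: (3400/9500)²·(1 − 804/3400)·12.4²/804 = 0.0187035
  stratum Dept C: (4400/9500)²·(1 − 207/4400)·8.3²/207 = 0.0680325
V̂(ȳ_st) = 0.106555
SE(ȳ_st) = √0.106555 = 0.326428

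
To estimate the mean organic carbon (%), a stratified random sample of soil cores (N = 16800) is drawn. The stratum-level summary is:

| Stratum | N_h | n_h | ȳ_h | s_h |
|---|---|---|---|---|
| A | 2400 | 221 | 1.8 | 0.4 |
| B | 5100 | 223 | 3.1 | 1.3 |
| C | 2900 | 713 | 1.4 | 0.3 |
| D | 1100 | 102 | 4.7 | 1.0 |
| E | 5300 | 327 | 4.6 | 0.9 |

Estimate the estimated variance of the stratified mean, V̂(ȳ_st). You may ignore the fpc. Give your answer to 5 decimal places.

V̂(ȳ_st) = Σ W_h² s_h²/n_h, with W_h = N_h/N and N = 16800:
  stratum A: (2400/16800)²·0.4²/221 = 1.47751e-05
  stratum B: (5100/16800)²·1.3²/223 = 0.000698399
  stratum C: (2900/16800)²·0.3²/713 = 3.76123e-06
  stratum D: (1100/16800)²·1.0²/102 = 4.20307e-05
  stratum E: (5300/16800)²·0.9²/327 = 0.00024653
V̂(ȳ_st) = 0.0010055

V̂(ȳ_st) ≈ 0.00101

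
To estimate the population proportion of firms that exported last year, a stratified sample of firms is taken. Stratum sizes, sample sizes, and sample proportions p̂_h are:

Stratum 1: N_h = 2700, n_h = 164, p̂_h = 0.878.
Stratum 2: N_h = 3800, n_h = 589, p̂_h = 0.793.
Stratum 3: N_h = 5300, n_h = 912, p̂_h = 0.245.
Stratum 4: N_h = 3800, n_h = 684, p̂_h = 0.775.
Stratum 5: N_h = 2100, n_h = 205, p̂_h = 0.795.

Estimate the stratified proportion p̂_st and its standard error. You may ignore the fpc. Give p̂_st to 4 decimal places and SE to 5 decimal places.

N = 17700; stratum weights W_h = N_h/N.
p̂_st = Σ W_h p̂_h = (2700·0.878 + 3800·0.793 + 5300·0.245 + 3800·0.775 + 2100·0.795)/17700 = 0.63825
V̂(p̂_st) = Σ W_h² p̂_h(1−p̂_h)/(n_h−1):
  stratum 1: (2700/17700)²·0.878·0.122/163 = 1.52914e-05
  stratum 2: (3800/17700)²·0.793·0.207/588 = 1.28673e-05
  stratum 3: (5300/17700)²·0.245·0.755/911 = 1.82054e-05
  stratum 4: (3800/17700)²·0.775·0.225/683 = 1.17675e-05
  stratum 5: (2100/17700)²·0.795·0.205/204 = 1.12456e-05
V̂(p̂_st) = 6.93772e-05; SE = √V̂ = 0.0083293

p̂_st ≈ 0.6382, SE ≈ 0.00833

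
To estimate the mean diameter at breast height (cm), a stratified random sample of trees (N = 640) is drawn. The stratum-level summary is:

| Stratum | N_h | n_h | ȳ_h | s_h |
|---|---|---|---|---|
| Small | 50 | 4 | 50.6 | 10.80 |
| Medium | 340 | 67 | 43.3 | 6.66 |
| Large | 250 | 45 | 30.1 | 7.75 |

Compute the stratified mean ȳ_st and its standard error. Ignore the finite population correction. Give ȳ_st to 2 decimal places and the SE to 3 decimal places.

ȳ_st = Σ W_h ȳ_h = (50·50.6 + 340·43.3 + 250·30.1)/640 = 38.71406
V̂(ȳ_st) = Σ W_h² s_h²/n_h, with W_h = N_h/N and N = 640:
  stratum Small: (50/640)²·10.80²/4 = 0.177979
  stratum Medium: (340/640)²·6.66²/67 = 0.186841
  stratum Large: (250/640)²·7.75²/45 = 0.203662
V̂(ȳ_st) = 0.568482
SE(ȳ_st) = √0.568482 = 0.753977

ȳ_st ≈ 38.71, SE ≈ 0.754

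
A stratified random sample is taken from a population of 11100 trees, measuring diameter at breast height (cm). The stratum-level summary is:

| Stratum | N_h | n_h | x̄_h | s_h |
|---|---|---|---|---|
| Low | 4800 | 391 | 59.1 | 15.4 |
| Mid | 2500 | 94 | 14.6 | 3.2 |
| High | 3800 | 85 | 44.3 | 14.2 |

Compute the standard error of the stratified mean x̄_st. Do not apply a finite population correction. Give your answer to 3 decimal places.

SE(x̄_st) ≈ 0.630

V̂(x̄_st) = Σ W_h² s_h²/n_h, with W_h = N_h/N and N = 11100:
  stratum Low: (4800/11100)²·15.4²/391 = 0.113423
  stratum Mid: (2500/11100)²·3.2²/94 = 0.00552594
  stratum High: (3800/11100)²·14.2²/85 = 0.278022
V̂(x̄_st) = 0.396971
SE(x̄_st) = √0.396971 = 0.630056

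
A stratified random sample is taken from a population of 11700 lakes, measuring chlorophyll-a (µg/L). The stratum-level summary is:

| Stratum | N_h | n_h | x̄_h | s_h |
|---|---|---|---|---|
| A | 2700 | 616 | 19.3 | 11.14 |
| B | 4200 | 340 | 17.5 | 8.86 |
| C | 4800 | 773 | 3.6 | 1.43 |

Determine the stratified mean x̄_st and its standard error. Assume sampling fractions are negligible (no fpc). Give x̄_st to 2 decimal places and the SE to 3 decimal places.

x̄_st ≈ 12.21, SE ≈ 0.202

x̄_st = Σ W_h x̄_h = (2700·19.3 + 4200·17.5 + 4800·3.6)/11700 = 12.21282
V̂(x̄_st) = Σ W_h² s_h²/n_h, with W_h = N_h/N and N = 11700:
  stratum A: (2700/11700)²·11.14²/616 = 0.0107287
  stratum B: (4200/11700)²·8.86²/340 = 0.0297519
  stratum C: (4800/11700)²·1.43²/773 = 0.000445249
V̂(x̄_st) = 0.0409259
SE(x̄_st) = √0.0409259 = 0.202301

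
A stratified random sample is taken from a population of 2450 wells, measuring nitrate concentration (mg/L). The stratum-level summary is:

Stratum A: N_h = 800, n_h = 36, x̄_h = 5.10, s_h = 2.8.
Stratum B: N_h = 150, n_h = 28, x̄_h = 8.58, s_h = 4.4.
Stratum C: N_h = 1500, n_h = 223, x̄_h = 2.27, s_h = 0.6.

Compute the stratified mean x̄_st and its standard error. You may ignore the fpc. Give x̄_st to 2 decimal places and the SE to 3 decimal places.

x̄_st = Σ W_h x̄_h = (800·5.10 + 150·8.58 + 1500·2.27)/2450 = 3.58041
V̂(x̄_st) = Σ W_h² s_h²/n_h, with W_h = N_h/N and N = 2450:
  stratum A: (800/2450)²·2.8²/36 = 0.02322
  stratum B: (150/2450)²·4.4²/28 = 0.00259178
  stratum C: (1500/2450)²·0.6²/223 = 0.000605129
V̂(x̄_st) = 0.0264169
SE(x̄_st) = √0.0264169 = 0.162533

x̄_st ≈ 3.58, SE ≈ 0.163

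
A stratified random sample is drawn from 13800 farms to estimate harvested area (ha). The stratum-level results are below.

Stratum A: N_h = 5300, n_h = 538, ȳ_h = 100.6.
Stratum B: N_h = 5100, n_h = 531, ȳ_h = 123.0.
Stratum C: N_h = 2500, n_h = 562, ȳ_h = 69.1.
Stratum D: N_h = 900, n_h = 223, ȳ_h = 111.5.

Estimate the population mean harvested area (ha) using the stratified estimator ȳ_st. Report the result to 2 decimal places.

N = Σ N_h = 13800. Stratum weights W_h = N_h/N.
ȳ_st = (5300·100.6 + 5100·123.0 + 2500·69.1 + 900·111.5) / 13800 = 103.8826

ȳ_st ≈ 103.88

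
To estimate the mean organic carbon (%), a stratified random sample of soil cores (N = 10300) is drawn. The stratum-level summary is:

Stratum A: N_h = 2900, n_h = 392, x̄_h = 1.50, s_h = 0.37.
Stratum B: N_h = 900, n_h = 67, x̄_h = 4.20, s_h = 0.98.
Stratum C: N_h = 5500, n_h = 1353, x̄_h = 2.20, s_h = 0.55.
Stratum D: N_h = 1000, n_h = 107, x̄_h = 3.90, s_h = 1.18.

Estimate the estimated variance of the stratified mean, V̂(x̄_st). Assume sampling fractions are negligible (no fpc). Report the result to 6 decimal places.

V̂(x̄_st) ≈ 0.000324

V̂(x̄_st) = Σ W_h² s_h²/n_h, with W_h = N_h/N and N = 10300:
  stratum A: (2900/10300)²·0.37²/392 = 2.76846e-05
  stratum B: (900/10300)²·0.98²/67 = 0.000109443
  stratum C: (5500/10300)²·0.55²/1353 = 6.37498e-05
  stratum D: (1000/10300)²·1.18²/107 = 0.000122661
V̂(x̄_st) = 0.000323538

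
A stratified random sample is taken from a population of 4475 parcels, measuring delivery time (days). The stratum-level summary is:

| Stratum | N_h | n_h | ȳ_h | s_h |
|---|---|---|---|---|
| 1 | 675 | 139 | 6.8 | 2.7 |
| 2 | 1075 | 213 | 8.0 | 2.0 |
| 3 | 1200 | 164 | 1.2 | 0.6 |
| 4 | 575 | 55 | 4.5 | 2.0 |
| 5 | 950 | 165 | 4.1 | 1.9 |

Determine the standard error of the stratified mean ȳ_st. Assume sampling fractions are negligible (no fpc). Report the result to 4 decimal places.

V̂(ȳ_st) = Σ W_h² s_h²/n_h, with W_h = N_h/N and N = 4475:
  stratum 1: (675/4475)²·2.7²/139 = 0.00119326
  stratum 2: (1075/4475)²·2.0²/213 = 0.00108371
  stratum 3: (1200/4475)²·0.6²/164 = 0.000157847
  stratum 4: (575/4475)²·2.0²/55 = 0.00120073
  stratum 5: (950/4475)²·1.9²/165 = 0.000986017
V̂(ȳ_st) = 0.00462156
SE(ȳ_st) = √0.00462156 = 0.0679821

SE(ȳ_st) ≈ 0.0680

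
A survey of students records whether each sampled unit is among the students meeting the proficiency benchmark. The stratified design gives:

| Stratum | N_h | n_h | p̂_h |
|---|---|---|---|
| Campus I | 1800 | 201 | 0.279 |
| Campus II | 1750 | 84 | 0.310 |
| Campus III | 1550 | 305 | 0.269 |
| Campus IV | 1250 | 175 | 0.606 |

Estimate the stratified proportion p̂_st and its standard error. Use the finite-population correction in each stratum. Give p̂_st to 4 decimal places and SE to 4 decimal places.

N = 6350; stratum weights W_h = N_h/N.
p̂_st = Σ W_h p̂_h = (1800·0.279 + 1750·0.310 + 1550·0.269 + 1250·0.606)/6350 = 0.34947
V̂(p̂_st) = Σ W_h² (1 − n_h/N_h) p̂_h(1−p̂_h)/(n_h−1):
  stratum Campus I: (1800/6350)²·(1 − 201/1800)·0.279·0.721/200 = 7.17931e-05
  stratum Campus II: (1750/6350)²·(1 − 84/1750)·0.310·0.690/83 = 0.000186337
  stratum Campus III: (1550/6350)²·(1 − 305/1550)·0.269·0.731/304 = 3.09563e-05
  stratum Campus IV: (1250/6350)²·(1 − 175/1250)·0.606·0.394/174 = 4.57289e-05
V̂(p̂_st) = 0.000334815; SE = √V̂ = 0.018298

p̂_st ≈ 0.3495, SE ≈ 0.0183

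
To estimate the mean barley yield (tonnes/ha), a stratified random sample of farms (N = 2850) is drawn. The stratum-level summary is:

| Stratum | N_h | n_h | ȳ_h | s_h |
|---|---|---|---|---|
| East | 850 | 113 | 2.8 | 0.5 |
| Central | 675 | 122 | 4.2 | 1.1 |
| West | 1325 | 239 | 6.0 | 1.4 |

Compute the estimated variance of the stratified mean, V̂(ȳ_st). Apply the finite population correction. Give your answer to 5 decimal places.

V̂(ȳ_st) = Σ W_h² (1 − n_h/N_h) s_h²/n_h, with W_h = N_h/N and N = 2850:
  stratum East: (850/2850)²·(1 − 113/850)·0.5²/113 = 0.000170631
  stratum Central: (675/2850)²·(1 − 122/675)·1.1²/122 = 0.00045579
  stratum West: (1325/2850)²·(1 − 239/1325)·1.4²/239 = 0.00145283
V̂(ȳ_st) = 0.00207925

V̂(ȳ_st) ≈ 0.00208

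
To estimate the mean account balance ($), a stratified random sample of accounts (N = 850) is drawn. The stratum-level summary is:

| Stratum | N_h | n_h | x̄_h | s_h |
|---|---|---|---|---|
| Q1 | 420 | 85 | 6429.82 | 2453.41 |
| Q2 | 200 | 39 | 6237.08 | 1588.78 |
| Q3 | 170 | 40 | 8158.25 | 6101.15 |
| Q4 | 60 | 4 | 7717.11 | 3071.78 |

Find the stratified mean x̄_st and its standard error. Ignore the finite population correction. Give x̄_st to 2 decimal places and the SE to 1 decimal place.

x̄_st ≈ 6821.02, SE ≈ 264.3

x̄_st = Σ W_h x̄_h = (420·6429.82 + 200·6237.08 + 170·8158.25 + 60·7717.11)/850 = 6821.02294
V̂(x̄_st) = Σ W_h² s_h²/n_h, with W_h = N_h/N and N = 850:
  stratum Q1: (420/850)²·2453.41²/85 = 17289.5
  stratum Q2: (200/850)²·1588.78²/39 = 3583.32
  stratum Q3: (170/850)²·6101.15²/40 = 37224
  stratum Q4: (60/850)²·3071.78²/4 = 11754
V̂(x̄_st) = 69850.8
SE(x̄_st) = √69850.8 = 264.293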